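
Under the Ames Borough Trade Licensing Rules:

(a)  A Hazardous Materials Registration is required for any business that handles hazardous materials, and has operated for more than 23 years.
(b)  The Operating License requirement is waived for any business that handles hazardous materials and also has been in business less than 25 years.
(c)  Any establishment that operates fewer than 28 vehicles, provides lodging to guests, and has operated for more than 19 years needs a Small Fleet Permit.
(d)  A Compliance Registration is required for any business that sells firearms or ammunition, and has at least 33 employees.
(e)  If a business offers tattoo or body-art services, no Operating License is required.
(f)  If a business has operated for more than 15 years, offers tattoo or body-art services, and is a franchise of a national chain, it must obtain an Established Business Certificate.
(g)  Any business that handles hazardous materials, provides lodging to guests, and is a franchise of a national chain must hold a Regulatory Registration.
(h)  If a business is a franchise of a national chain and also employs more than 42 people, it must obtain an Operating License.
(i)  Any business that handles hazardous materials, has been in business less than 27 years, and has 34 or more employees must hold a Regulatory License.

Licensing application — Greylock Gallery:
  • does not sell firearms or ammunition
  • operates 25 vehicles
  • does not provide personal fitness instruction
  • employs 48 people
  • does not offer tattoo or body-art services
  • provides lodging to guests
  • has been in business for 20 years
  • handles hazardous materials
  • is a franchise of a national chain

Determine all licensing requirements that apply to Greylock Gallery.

Regulatory License, Regulatory Registration, Small Fleet Permit

(a) handles hazardous materials; years in business 20 ≤ 23 → Hazardous Materials Registration not required.
(b) handles hazardous materials; years in business 20 < 25 → exempt from Operating License.
(c) vehicles 25 < 28; provides lodging to guests; years in business 20 > 19 → Small Fleet Permit required.
(d) does not sell firearms or ammunition; employees 48 ≥ 33 → Compliance Registration not required.
(e) does not offer tattoo or body-art services → Operating License exemption does not apply.
(f) years in business 20 > 15; does not offer tattoo or body-art services; is a franchise of a national chain → Established Business Certificate not required.
(g) handles hazardous materials; provides lodging to guests; is a franchise of a national chain → Regulatory Registration required.
(h) is a franchise of a national chain; employees 48 > 42 → Operating License required.
(i) handles hazardous materials; years in business 20 < 27; employees 48 ≥ 34 → Regulatory License required.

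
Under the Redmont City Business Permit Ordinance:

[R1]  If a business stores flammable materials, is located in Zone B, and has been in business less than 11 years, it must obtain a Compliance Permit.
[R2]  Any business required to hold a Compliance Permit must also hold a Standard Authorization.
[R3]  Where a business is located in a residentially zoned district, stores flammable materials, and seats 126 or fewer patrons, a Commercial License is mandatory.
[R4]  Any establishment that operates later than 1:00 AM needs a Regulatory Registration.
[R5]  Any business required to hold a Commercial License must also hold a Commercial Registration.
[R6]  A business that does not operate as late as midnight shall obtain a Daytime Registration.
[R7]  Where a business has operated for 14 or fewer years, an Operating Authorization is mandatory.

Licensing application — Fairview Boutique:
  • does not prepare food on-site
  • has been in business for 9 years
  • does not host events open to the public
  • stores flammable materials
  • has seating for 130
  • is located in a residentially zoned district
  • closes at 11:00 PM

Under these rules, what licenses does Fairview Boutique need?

[R1] stores flammable materials; is located in a residentially zoned district (not: is located in Zone B); years in business 9 < 11 → Compliance Permit not required.
[R2] Compliance Permit is not required → no effect.
[R3] is located in a residentially zoned district; stores flammable materials; seating 130 > 126 → Commercial License not required.
[R4] closes 11:00 PM, at/before 1:00 AM → Regulatory Registration not required.
[R5] Commercial License is not required → no effect.
[R6] closes 11:00 PM, at/before midnight → Daytime Registration required.
[R7] years in business 9 ≤ 14 → Operating Authorization required.

Daytime Registration, Operating Authorization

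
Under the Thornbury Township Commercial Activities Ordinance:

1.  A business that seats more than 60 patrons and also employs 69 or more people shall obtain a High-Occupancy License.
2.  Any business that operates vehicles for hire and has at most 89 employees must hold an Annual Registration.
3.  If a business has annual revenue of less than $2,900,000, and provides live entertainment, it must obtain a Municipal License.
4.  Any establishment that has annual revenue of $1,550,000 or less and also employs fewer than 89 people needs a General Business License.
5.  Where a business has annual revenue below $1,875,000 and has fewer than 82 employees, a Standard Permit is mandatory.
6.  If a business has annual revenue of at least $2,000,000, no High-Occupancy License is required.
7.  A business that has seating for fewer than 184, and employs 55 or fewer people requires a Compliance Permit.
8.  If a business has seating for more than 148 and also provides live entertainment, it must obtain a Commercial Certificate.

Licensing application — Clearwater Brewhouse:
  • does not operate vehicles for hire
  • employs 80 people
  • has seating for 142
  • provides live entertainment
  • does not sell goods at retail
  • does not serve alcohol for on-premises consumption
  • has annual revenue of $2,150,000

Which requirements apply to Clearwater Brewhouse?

1. seating 142 > 60; employees 80 ≥ 69 → High-Occupancy License required.
2. does not operate vehicles for hire; employees 80 ≤ 89 → Annual Registration not required.
3. revenue $2,150,000 < $2,900,000; provides live entertainment → Municipal License required.
4. revenue $2,150,000 > $1,550,000; employees 80 < 89 → General Business License not required.
5. revenue $2,150,000 ≥ $1,875,000; employees 80 < 82 → Standard Permit not required.
6. revenue $2,150,000 ≥ $2,000,000 → exempt from High-Occupancy License.
7. seating 142 < 184; employees 80 > 55 → Compliance Permit not required.
8. seating 142 ≤ 148; provides live entertainment → Commercial Certificate not required.

Municipal License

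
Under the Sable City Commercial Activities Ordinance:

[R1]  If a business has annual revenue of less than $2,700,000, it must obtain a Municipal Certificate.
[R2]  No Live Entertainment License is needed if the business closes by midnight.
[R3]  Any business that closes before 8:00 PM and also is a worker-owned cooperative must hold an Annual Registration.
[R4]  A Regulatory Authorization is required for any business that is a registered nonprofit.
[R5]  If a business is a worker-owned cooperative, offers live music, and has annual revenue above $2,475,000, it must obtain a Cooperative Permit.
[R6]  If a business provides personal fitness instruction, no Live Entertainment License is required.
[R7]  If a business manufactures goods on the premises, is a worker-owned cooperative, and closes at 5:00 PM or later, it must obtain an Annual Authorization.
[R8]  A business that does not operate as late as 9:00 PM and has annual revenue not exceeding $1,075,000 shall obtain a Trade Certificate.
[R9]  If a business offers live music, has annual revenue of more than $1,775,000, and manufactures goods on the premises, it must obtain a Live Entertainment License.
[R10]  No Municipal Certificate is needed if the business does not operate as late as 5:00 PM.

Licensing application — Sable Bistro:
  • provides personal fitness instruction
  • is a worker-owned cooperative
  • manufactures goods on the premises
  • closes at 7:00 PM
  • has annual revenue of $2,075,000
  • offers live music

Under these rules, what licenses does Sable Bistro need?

[R1] revenue $2,075,000 < $2,700,000 → Municipal Certificate required.
[R2] closes 7:00 PM, at/before midnight → exempt from Live Entertainment License.
[R3] closes 7:00 PM, at/before 8:00 PM; is a worker-owned cooperative → Annual Registration required.
[R4] is a worker-owned cooperative (not: is a registered nonprofit) → Regulatory Authorization not required.
[R5] is a worker-owned cooperative; offers live music; revenue $2,075,000 ≤ $2,475,000 → Cooperative Permit not required.
[R6] provides personal fitness instruction → exempt from Live Entertainment License.
[R7] manufactures goods on the premises; is a worker-owned cooperative; closes 7:00 PM, after 5:00 PM → Annual Authorization required.
[R8] closes 7:00 PM, at/before 9:00 PM; revenue $2,075,000 > $1,075,000 → Trade Certificate not required.
[R9] offers live music; revenue $2,075,000 > $1,775,000; manufactures goods on the premises → Live Entertainment License required.
[R10] closes 7:00 PM, after 5:00 PM → Municipal Certificate exemption does not apply.

Annual Authorization, Annual Registration, Municipal Certificate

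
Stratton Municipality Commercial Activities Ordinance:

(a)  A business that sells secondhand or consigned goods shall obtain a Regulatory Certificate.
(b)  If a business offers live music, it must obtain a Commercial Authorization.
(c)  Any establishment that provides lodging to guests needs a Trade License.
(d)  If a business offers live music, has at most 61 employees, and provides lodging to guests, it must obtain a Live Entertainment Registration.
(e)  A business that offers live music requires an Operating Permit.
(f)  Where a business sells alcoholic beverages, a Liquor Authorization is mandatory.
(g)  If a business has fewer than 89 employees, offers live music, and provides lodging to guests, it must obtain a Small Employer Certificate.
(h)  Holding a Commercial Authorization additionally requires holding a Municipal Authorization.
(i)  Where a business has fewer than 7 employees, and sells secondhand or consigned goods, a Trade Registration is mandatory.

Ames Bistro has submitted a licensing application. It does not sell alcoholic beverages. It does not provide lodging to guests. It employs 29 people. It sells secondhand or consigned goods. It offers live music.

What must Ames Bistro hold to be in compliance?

Commercial Authorization, Municipal Authorization, Operating Permit, Regulatory Certificate

(a) sells secondhand or consigned goods → Regulatory Certificate required.
(b) offers live music → Commercial Authorization required.
(c) does not provide lodging to guests → Trade License not required.
(d) offers live music; employees 29 ≤ 61; does not provide lodging to guests → Live Entertainment Registration not required.
(e) offers live music → Operating Permit required.
(f) does not sell alcoholic beverages → Liquor Authorization not required.
(g) employees 29 < 89; offers live music; does not provide lodging to guests → Small Employer Certificate not required.
(h) Commercial Authorization is required → Municipal Authorization also required.
(i) employees 29 ≥ 7; sells secondhand or consigned goods → Trade Registration not required.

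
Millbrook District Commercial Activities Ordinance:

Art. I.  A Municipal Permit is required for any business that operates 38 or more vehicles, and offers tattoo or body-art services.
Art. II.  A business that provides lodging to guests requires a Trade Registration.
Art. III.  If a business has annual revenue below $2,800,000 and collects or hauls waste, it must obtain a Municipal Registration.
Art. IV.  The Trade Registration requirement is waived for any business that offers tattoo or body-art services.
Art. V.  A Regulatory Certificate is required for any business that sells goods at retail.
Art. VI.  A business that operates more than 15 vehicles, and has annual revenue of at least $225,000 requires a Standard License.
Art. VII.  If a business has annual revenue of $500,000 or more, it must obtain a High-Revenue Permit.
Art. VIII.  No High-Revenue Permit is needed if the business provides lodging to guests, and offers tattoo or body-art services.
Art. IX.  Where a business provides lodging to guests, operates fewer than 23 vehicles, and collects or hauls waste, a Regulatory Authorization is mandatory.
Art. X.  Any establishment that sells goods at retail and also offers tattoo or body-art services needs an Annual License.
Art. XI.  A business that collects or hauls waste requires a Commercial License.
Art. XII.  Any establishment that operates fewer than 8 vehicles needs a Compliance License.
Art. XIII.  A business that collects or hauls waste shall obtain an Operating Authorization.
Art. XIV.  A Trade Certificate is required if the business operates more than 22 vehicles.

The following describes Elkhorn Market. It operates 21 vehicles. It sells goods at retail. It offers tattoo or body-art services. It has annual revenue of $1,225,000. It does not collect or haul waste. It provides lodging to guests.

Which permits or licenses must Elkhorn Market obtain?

Annual License, Regulatory Certificate, Standard License

Art. I. vehicles 21 < 38; offers tattoo or body-art services → Municipal Permit not required.
Art. II. provides lodging to guests → Trade Registration required.
Art. III. revenue $1,225,000 < $2,800,000; does not collect or haul waste → Municipal Registration not required.
Art. IV. offers tattoo or body-art services → exempt from Trade Registration.
Art. V. sells goods at retail → Regulatory Certificate required.
Art. VI. vehicles 21 > 15; revenue $1,225,000 ≥ $225,000 → Standard License required.
Art. VII. revenue $1,225,000 ≥ $500,000 → High-Revenue Permit required.
Art. VIII. provides lodging to guests; offers tattoo or body-art services → exempt from High-Revenue Permit.
Art. IX. provides lodging to guests; vehicles 21 < 23; does not collect or haul waste → Regulatory Authorization not required.
Art. X. sells goods at retail; offers tattoo or body-art services → Annual License required.
Art. XI. does not collect or haul waste → Commercial License not required.
Art. XII. vehicles 21 ≥ 8 → Compliance License not required.
Art. XIII. does not collect or haul waste → Operating Authorization not required.
Art. XIV. vehicles 21 ≤ 22 → Trade Certificate not required.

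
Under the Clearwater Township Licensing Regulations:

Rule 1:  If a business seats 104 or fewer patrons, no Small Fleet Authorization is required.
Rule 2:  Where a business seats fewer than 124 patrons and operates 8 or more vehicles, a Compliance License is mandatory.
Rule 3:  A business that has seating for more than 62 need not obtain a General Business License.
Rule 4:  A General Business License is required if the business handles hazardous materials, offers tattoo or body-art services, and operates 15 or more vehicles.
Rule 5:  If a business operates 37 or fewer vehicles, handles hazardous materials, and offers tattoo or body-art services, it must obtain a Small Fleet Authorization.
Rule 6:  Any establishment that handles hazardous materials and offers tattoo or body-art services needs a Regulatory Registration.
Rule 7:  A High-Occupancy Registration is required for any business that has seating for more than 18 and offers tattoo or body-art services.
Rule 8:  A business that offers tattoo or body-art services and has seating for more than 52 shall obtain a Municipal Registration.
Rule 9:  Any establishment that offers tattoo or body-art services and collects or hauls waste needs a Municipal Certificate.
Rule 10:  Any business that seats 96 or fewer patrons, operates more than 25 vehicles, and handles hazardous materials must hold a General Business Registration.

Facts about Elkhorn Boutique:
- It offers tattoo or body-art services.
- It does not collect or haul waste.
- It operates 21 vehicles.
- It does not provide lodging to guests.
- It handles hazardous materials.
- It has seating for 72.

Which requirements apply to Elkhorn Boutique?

Rule 1: seating 72 ≤ 104 → exempt from Small Fleet Authorization.
Rule 2: seating 72 < 124; vehicles 21 ≥ 8 → Compliance License required.
Rule 3: seating 72 > 62 → exempt from General Business License.
Rule 4: handles hazardous materials; offers tattoo or body-art services; vehicles 21 ≥ 15 → General Business License required.
Rule 5: vehicles 21 ≤ 37; handles hazardous materials; offers tattoo or body-art services → Small Fleet Authorization required.
Rule 6: handles hazardous materials; offers tattoo or body-art services → Regulatory Registration required.
Rule 7: seating 72 > 18; offers tattoo or body-art services → High-Occupancy Registration required.
Rule 8: offers tattoo or body-art services; seating 72 > 52 → Municipal Registration required.
Rule 9: offers tattoo or body-art services; does not collect or haul waste → Municipal Certificate not required.
Rule 10: seating 72 ≤ 96; vehicles 21 ≤ 25; handles hazardous materials → General Business Registration not required.

Compliance License, High-Occupancy Registration, Municipal Registration, Regulatory Registration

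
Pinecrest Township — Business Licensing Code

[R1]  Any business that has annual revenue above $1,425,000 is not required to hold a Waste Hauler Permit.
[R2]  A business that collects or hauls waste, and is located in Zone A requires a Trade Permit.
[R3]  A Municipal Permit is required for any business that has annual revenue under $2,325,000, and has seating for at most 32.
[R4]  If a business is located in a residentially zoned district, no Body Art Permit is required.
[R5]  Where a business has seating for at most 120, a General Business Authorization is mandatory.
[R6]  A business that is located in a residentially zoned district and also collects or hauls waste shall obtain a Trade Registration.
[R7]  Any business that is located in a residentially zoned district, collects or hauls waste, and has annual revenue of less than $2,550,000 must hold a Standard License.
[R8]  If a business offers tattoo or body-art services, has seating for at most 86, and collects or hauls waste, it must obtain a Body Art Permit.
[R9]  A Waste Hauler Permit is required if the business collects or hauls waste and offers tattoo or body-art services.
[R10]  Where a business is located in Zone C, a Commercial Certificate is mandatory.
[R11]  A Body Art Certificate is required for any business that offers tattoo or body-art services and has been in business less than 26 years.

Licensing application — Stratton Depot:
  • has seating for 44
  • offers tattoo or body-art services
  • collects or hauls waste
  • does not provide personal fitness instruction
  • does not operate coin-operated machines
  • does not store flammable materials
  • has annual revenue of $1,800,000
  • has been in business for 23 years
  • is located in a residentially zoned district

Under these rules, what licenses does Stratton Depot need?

[R1] revenue $1,800,000 > $1,425,000 → exempt from Waste Hauler Permit.
[R2] collects or hauls waste; is located in a residentially zoned district (not: is located in Zone A) → Trade Permit not required.
[R3] revenue $1,800,000 < $2,325,000; seating 44 > 32 → Municipal Permit not required.
[R4] is located in a residentially zoned district → exempt from Body Art Permit.
[R5] seating 44 ≤ 120 → General Business Authorization required.
[R6] is located in a residentially zoned district; collects or hauls waste → Trade Registration required.
[R7] is located in a residentially zoned district; collects or hauls waste; revenue $1,800,000 < $2,550,000 → Standard License required.
[R8] offers tattoo or body-art services; seating 44 ≤ 86; collects or hauls waste → Body Art Permit required.
[R9] collects or hauls waste; offers tattoo or body-art services → Waste Hauler Permit required.
[R10] is located in a residentially zoned district (not: is located in Zone C) → Commercial Certificate not required.
[R11] offers tattoo or body-art services; years in business 23 < 26 → Body Art Certificate required.

Body Art Certificate, General Business Authorization, Standard License, Trade Registration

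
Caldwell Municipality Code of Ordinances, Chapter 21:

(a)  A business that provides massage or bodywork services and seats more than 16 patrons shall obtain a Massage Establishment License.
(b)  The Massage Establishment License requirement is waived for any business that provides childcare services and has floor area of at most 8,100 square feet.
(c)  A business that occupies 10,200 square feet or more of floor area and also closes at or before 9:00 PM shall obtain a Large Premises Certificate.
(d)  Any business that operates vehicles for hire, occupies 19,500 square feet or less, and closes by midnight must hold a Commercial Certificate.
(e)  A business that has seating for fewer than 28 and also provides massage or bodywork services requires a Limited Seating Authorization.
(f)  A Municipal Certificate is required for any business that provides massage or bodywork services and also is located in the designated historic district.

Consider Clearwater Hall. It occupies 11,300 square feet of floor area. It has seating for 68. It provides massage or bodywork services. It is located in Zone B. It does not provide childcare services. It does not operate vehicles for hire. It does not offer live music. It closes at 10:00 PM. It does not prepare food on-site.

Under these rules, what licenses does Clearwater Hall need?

Massage Establishment License

(a) provides massage or bodywork services; seating 68 > 16 → Massage Establishment License required.
(b) does not provide childcare services; floor area 11,300 square feet > 8,100 square feet → Massage Establishment License exemption does not apply.
(c) floor area 11,300 square feet ≥ 10,200 square feet; closes 10:00 PM, after 9:00 PM → Large Premises Certificate not required.
(d) does not operate vehicles for hire; floor area 11,300 square feet ≤ 19,500 square feet; closes 10:00 PM, at/before midnight → Commercial Certificate not required.
(e) seating 68 ≥ 28; provides massage or bodywork services → Limited Seating Authorization not required.
(f) provides massage or bodywork services; is located in Zone B (not: is located in the designated historic district) → Municipal Certificate not required.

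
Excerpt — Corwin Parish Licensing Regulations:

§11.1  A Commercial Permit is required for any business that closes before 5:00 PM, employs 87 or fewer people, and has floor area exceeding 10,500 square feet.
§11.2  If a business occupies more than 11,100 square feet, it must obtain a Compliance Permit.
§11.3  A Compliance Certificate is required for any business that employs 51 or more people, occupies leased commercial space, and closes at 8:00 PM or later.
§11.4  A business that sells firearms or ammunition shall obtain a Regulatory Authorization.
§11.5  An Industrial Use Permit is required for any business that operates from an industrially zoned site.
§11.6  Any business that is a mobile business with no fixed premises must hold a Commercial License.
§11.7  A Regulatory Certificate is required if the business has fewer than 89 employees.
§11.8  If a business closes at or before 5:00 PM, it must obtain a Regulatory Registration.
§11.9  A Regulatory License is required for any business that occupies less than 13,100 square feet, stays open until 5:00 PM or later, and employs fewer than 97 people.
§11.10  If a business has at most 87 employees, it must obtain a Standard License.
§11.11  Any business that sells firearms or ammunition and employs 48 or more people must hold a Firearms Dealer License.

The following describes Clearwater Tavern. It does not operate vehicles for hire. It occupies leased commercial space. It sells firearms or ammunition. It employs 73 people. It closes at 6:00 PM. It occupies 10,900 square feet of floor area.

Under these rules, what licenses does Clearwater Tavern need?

§11.1 closes 6:00 PM, after 5:00 PM; employees 73 ≤ 87; floor area 10,900 square feet > 10,500 square feet → Commercial Permit not required.
§11.2 floor area 10,900 square feet ≤ 11,100 square feet → Compliance Permit not required.
§11.3 employees 73 ≥ 51; occupies leased commercial space; closes 6:00 PM, at/before 8:00 PM → Compliance Certificate not required.
§11.4 sells firearms or ammunition → Regulatory Authorization required.
§11.5 occupies leased commercial space (not: operates from an industrially zoned site) → Industrial Use Permit not required.
§11.6 occupies leased commercial space (not: is a mobile business with no fixed premises) → Commercial License not required.
§11.7 employees 73 < 89 → Regulatory Certificate required.
§11.8 closes 6:00 PM, after 5:00 PM → Regulatory Registration not required.
§11.9 floor area 10,900 square feet < 13,100 square feet; closes 6:00 PM, after 5:00 PM; employees 73 < 97 → Regulatory License required.
§11.10 employees 73 ≤ 87 → Standard License required.
§11.11 sells firearms or ammunition; employees 73 ≥ 48 → Firearms Dealer License required.

Firearms Dealer License, Regulatory Authorization, Regulatory Certificate, Regulatory License, Standard License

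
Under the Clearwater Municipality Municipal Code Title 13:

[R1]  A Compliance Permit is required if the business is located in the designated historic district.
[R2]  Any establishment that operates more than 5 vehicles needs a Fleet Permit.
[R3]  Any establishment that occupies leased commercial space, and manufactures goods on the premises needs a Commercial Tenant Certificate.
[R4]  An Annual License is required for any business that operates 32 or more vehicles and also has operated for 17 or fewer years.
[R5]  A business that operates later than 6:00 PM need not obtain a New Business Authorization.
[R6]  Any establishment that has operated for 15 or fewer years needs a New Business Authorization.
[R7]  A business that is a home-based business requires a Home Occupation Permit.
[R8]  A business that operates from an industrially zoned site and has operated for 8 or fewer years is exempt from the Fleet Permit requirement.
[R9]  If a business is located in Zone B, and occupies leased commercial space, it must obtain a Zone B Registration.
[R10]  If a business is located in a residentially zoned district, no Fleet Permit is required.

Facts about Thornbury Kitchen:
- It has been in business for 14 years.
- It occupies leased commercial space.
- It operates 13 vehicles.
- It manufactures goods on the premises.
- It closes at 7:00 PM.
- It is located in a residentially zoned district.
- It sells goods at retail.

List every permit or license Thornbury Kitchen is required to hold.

Commercial Tenant Certificate

[R1] is located in a residentially zoned district (not: is located in the designated historic district) → Compliance Permit not required.
[R2] vehicles 13 > 5 → Fleet Permit required.
[R3] occupies leased commercial space; manufactures goods on the premises → Commercial Tenant Certificate required.
[R4] vehicles 13 < 32; years in business 14 ≤ 17 → Annual License not required.
[R5] closes 7:00 PM, after 6:00 PM → exempt from New Business Authorization.
[R6] years in business 14 ≤ 15 → New Business Authorization required.
[R7] occupies leased commercial space (not: is a home-based business) → Home Occupation Permit not required.
[R8] occupies leased commercial space (not: operates from an industrially zoned site); years in business 14 > 8 → Fleet Permit exemption does not apply.
[R9] is located in a residentially zoned district (not: is located in Zone B); occupies leased commercial space → Zone B Registration not required.
[R10] is located in a residentially zoned district → exempt from Fleet Permit.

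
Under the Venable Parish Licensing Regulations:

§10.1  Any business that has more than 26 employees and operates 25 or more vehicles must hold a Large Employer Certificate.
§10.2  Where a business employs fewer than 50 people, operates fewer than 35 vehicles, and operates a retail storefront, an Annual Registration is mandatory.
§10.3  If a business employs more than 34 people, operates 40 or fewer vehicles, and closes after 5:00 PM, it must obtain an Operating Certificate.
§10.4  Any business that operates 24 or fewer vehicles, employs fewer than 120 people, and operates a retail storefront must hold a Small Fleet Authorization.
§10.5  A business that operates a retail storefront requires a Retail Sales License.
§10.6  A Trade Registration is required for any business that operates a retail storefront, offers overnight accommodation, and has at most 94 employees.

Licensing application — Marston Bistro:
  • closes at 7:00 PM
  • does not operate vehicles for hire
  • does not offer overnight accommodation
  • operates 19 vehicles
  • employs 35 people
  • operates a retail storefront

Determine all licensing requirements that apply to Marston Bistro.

§10.1 employees 35 > 26; vehicles 19 < 25 → Large Employer Certificate not required.
§10.2 employees 35 < 50; vehicles 19 < 35; operates a retail storefront → Annual Registration required.
§10.3 employees 35 > 34; vehicles 19 ≤ 40; closes 7:00 PM, after 5:00 PM → Operating Certificate required.
§10.4 vehicles 19 ≤ 24; employees 35 < 120; operates a retail storefront → Small Fleet Authorization required.
§10.5 operates a retail storefront → Retail Sales License required.
§10.6 operates a retail storefront; does not offer overnight accommodation; employees 35 ≤ 94 → Trade Registration not required.

Annual Registration, Operating Certificate, Retail Sales License, Small Fleet Authorization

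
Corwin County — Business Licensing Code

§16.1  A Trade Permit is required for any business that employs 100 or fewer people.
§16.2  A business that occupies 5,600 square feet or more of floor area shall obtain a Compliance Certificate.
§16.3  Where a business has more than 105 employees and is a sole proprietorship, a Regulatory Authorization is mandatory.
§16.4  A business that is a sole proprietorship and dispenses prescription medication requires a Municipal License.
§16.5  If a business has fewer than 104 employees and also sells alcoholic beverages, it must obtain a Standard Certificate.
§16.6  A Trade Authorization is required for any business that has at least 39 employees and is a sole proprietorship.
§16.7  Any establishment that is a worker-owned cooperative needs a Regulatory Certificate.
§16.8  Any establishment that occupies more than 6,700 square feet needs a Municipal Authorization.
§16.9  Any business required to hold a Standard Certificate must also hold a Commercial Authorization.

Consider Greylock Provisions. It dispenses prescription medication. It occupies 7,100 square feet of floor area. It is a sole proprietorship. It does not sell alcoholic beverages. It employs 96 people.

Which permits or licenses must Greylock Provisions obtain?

Compliance Certificate, Municipal Authorization, Municipal License, Trade Authorization, Trade Permit

§16.1 employees 96 ≤ 100 → Trade Permit required.
§16.2 floor area 7,100 square feet ≥ 5,600 square feet → Compliance Certificate required.
§16.3 employees 96 ≤ 105; is a sole proprietorship → Regulatory Authorization not required.
§16.4 is a sole proprietorship; dispenses prescription medication → Municipal License required.
§16.5 employees 96 < 104; does not sell alcoholic beverages → Standard Certificate not required.
§16.6 employees 96 ≥ 39; is a sole proprietorship → Trade Authorization required.
§16.7 is a sole proprietorship (not: is a worker-owned cooperative) → Regulatory Certificate not required.
§16.8 floor area 7,100 square feet > 6,700 square feet → Municipal Authorization required.
§16.9 Standard Certificate is not required → no effect.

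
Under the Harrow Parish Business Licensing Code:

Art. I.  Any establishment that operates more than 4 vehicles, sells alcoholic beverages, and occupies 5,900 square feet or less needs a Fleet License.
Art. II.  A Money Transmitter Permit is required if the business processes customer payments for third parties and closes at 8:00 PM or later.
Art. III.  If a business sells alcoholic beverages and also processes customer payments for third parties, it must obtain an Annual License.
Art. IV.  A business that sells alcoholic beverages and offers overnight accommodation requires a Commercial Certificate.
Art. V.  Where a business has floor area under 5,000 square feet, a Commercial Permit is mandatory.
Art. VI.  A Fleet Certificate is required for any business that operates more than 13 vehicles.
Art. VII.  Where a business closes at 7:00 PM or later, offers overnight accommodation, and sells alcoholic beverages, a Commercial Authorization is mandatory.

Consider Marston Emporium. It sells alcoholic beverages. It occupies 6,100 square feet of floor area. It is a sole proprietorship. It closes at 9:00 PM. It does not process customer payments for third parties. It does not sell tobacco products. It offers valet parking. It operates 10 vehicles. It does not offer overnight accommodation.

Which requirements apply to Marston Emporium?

Art. I. vehicles 10 > 4; sells alcoholic beverages; floor area 6,100 square feet > 5,900 square feet → Fleet License not required.
Art. II. does not process customer payments for third parties; closes 9:00 PM, after 8:00 PM → Money Transmitter Permit not required.
Art. III. sells alcoholic beverages; does not process customer payments for third parties → Annual License not required.
Art. IV. sells alcoholic beverages; does not offer overnight accommodation → Commercial Certificate not required.
Art. V. floor area 6,100 square feet ≥ 5,000 square feet → Commercial Permit not required.
Art. VI. vehicles 10 ≤ 13 → Fleet Certificate not required.
Art. VII. closes 9:00 PM, after 7:00 PM; does not offer overnight accommodation; sells alcoholic beverages → Commercial Authorization not required.

None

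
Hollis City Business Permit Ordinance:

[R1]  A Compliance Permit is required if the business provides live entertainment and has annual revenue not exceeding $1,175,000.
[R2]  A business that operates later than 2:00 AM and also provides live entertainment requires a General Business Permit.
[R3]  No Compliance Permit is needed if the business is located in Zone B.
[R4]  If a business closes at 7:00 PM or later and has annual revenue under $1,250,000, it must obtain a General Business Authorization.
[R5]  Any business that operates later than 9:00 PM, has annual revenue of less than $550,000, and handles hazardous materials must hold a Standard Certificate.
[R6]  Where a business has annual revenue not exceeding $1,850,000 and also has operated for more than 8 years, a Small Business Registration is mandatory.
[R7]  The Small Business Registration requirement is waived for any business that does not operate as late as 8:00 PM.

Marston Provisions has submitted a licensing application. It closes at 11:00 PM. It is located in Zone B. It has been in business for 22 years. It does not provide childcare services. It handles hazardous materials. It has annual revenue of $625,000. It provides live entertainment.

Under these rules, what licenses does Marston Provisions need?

[R1] provides live entertainment; revenue $625,000 ≤ $1,175,000 → Compliance Permit required.
[R2] closes 11:00 PM, at/before 2:00 AM; provides live entertainment → General Business Permit not required.
[R3] is located in Zone B → exempt from Compliance Permit.
[R4] closes 11:00 PM, after 7:00 PM; revenue $625,000 < $1,250,000 → General Business Authorization required.
[R5] closes 11:00 PM, after 9:00 PM; revenue $625,000 ≥ $550,000; handles hazardous materials → Standard Certificate not required.
[R6] revenue $625,000 ≤ $1,850,000; years in business 22 > 8 → Small Business Registration required.
[R7] closes 11:00 PM, after 8:00 PM → Small Business Registration exemption does not apply.

General Business Authorization, Small Business Registration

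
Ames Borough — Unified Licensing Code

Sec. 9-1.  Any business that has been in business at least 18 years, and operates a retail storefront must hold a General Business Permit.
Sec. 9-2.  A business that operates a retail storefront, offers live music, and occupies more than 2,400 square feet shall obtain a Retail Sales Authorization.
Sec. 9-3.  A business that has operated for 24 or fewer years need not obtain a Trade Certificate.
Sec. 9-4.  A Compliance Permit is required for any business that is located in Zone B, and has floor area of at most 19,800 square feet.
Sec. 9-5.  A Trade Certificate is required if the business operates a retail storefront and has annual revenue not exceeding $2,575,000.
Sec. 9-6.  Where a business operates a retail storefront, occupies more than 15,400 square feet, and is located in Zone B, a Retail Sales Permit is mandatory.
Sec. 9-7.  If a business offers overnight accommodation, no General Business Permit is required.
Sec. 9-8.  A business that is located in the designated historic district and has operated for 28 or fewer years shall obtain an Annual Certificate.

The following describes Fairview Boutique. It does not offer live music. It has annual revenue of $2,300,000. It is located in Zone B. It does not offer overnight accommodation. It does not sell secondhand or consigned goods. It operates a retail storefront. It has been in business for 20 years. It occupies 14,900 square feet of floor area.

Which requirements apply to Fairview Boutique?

Compliance Permit, General Business Permit

Sec. 9-1. years in business 20 ≥ 18; operates a retail storefront → General Business Permit required.
Sec. 9-2. operates a retail storefront; does not offer live music; floor area 14,900 square feet > 2,400 square feet → Retail Sales Authorization not required.
Sec. 9-3. years in business 20 ≤ 24 → exempt from Trade Certificate.
Sec. 9-4. is located in Zone B; floor area 14,900 square feet ≤ 19,800 square feet → Compliance Permit required.
Sec. 9-5. operates a retail storefront; revenue $2,300,000 ≤ $2,575,000 → Trade Certificate required.
Sec. 9-6. operates a retail storefront; floor area 14,900 square feet ≤ 15,400 square feet; is located in Zone B → Retail Sales Permit not required.
Sec. 9-7. does not offer overnight accommodation → General Business Permit exemption does not apply.
Sec. 9-8. is located in Zone B (not: is located in the designated historic district); years in business 20 ≤ 28 → Annual Certificate not required.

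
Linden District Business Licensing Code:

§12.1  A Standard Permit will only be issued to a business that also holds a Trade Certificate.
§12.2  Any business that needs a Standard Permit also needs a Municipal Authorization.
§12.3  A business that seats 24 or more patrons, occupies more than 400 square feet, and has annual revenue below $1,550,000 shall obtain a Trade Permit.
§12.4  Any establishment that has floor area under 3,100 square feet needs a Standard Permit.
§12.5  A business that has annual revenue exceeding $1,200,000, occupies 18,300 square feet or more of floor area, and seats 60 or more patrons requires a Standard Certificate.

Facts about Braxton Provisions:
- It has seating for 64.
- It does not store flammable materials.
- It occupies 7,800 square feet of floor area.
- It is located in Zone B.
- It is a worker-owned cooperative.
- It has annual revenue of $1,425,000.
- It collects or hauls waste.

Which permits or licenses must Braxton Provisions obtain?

§12.1 Standard Permit is not required → no effect.
§12.2 Standard Permit is not required → no effect.
§12.3 seating 64 ≥ 24; floor area 7,800 square feet > 400 square feet; revenue $1,425,000 < $1,550,000 → Trade Permit required.
§12.4 floor area 7,800 square feet ≥ 3,100 square feet → Standard Permit not required.
§12.5 revenue $1,425,000 > $1,200,000; floor area 7,800 square feet < 18,300 square feet; seating 64 ≥ 60 → Standard Certificate not required.

Trade Permit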